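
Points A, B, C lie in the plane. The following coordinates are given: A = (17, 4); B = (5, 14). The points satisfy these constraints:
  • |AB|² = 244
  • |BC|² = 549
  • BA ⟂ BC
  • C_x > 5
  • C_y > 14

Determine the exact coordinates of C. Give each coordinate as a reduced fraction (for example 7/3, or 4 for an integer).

1. C_x = 20  [[BA ⟂ BC ⇒ 12x-10y+80=0] ∩ [|C−(5, 14)|²=549]]
2. C_y = 32  [[BA ⟂ BC ⇒ 12x-10y+80=0] ∩ [|C−(5, 14)|²=549]]
   so C = (20, 32)

C = (20, 32)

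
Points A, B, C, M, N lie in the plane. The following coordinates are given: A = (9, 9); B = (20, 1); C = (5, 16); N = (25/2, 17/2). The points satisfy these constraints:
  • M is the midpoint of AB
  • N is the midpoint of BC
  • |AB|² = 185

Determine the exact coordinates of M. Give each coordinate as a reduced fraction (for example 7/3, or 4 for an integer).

M = (29/2, 5)

1. M_x = 29/2  [2·M = A+B = (9, 9)+(20, 1)]
2. M_y = 5  [2·M = A+B = (9, 9)+(20, 1)]
   so M = (29/2, 5)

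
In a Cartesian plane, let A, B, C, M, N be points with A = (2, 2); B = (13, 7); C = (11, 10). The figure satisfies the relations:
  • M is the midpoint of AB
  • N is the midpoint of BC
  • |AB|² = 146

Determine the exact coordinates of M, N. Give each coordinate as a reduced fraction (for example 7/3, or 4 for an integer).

1. M_x = 15/2  [2·M = A+B = (2, 2)+(13, 7)]
2. M_y = 9/2  [2·M = A+B = (2, 2)+(13, 7)]
   so M = (15/2, 9/2)
3. N_x = 12  [2·N = B+C = (13, 7)+(11, 10)]
4. N_y = 17/2  [2·N = B+C = (13, 7)+(11, 10)]
   so N = (12, 17/2)

M = (15/2, 9/2)
N = (12, 17/2)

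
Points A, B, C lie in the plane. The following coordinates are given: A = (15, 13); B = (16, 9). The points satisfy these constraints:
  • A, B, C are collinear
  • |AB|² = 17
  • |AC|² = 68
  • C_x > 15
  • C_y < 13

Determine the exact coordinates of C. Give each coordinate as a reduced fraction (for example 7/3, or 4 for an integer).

C = (17, 5)

1. C_x = 17  [[A, B, C are collinear ⇒ 4x+1y-73=0] ∩ [|C−(15, 13)|²=68]]
2. C_y = 5  [[A, B, C are collinear ⇒ 4x+1y-73=0] ∩ [|C−(15, 13)|²=68]]
   so C = (17, 5)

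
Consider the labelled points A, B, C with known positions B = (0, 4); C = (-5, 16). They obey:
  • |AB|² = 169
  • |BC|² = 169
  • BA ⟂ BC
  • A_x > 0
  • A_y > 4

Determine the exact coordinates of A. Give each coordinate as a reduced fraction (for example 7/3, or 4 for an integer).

A = (12, 9)

1. A_x = 12  [[BA ⟂ BC ⇒ -5x+12y-48=0] ∩ [|A−(0, 4)|²=169]]
2. A_y = 9  [[BA ⟂ BC ⇒ -5x+12y-48=0] ∩ [|A−(0, 4)|²=169]]
   so A = (12, 9)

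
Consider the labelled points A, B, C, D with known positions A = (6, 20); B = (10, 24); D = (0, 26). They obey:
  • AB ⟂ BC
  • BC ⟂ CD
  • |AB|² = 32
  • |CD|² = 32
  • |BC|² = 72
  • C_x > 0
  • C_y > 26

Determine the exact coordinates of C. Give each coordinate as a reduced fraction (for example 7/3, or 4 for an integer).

1. C_x = 4  [[AB ⟂ BC ⇒ 4x+4y-136=0] ∩ [|C−(0, 26)|²=32]]
2. C_y = 30  [[AB ⟂ BC ⇒ 4x+4y-136=0] ∩ [|C−(0, 26)|²=32]]
   so C = (4, 30)

C = (4, 30)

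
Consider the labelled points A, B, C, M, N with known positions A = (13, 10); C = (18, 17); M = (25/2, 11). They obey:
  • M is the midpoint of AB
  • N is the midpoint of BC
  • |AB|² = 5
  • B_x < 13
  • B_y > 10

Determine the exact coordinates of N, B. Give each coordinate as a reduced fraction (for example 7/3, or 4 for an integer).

1. B_x = 12  [B = 2·M−A = 2·(25/2, 11)−(13, 10)]
2. B_y = 12  [B = 2·M−A = 2·(25/2, 11)−(13, 10)]
   so B = (12, 12)
3. N_x = 15  [2·N = B+C = (12, 12)+(18, 17)]
4. N_y = 29/2  [2·N = B+C = (12, 12)+(18, 17)]
   so N = (15, 29/2)

N = (15, 29/2)
B = (12, 12)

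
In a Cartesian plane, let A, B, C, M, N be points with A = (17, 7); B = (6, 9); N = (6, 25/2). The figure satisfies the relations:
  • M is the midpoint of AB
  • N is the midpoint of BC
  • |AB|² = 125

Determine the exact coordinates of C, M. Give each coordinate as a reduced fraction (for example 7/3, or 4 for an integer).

1. M_x = 23/2  [2·M = A+B = (17, 7)+(6, 9)]
2. M_y = 8  [2·M = A+B = (17, 7)+(6, 9)]
   so M = (23/2, 8)
3. C_x = 6  [C = 2·N−B = 2·(6, 25/2)−(6, 9)]
4. C_y = 16  [C = 2·N−B = 2·(6, 25/2)−(6, 9)]
   so C = (6, 16)

C = (6, 16)
M = (23/2, 8)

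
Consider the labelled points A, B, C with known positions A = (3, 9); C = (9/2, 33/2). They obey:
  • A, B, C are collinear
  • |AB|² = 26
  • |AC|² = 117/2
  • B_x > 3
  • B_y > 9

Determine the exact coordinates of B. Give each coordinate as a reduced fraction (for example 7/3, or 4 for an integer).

B = (4, 14)

1. B_x = 4  [[A, B, C are collinear ⇒ 15/2x-3/2y-9=0] ∩ [|B−(3, 9)|²=26]]
2. B_y = 14  [[A, B, C are collinear ⇒ 15/2x-3/2y-9=0] ∩ [|B−(3, 9)|²=26]]
   so B = (4, 14)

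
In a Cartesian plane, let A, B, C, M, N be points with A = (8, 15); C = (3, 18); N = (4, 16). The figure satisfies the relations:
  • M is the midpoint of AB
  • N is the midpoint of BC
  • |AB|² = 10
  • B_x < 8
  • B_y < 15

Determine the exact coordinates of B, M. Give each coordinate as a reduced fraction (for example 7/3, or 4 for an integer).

1. B_x = 5  [B = 2·N−C = 2·(4, 16)−(3, 18)]
2. B_y = 14  [B = 2·N−C = 2·(4, 16)−(3, 18)]
   so B = (5, 14)
3. M_x = 13/2  [2·M = A+B = (8, 15)+(5, 14)]
4. M_y = 29/2  [2·M = A+B = (8, 15)+(5, 14)]
   so M = (13/2, 29/2)

B = (5, 14)
M = (13/2, 29/2)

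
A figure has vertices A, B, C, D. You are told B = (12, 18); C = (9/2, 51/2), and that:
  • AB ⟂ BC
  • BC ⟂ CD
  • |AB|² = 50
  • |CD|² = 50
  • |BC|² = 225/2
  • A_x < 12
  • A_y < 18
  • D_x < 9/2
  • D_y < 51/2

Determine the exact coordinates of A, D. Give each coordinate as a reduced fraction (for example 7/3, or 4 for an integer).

1. A_x = 7  [[AB ⟂ BC ⇒ 15/2x-15/2y+45=0] ∩ [|A−(12, 18)|²=50]]
2. A_y = 13  [[AB ⟂ BC ⇒ 15/2x-15/2y+45=0] ∩ [|A−(12, 18)|²=50]]
   so A = (7, 13)
3. D_x = -1/2  [[BC ⟂ CD ⇒ -15/2x+15/2y-315/2=0] ∩ [|D−(9/2, 51/2)|²=50]]
4. D_y = 41/2  [[BC ⟂ CD ⇒ -15/2x+15/2y-315/2=0] ∩ [|D−(9/2, 51/2)|²=50]]
   so D = (-1/2, 41/2)

A = (7, 13)
D = (-1/2, 41/2)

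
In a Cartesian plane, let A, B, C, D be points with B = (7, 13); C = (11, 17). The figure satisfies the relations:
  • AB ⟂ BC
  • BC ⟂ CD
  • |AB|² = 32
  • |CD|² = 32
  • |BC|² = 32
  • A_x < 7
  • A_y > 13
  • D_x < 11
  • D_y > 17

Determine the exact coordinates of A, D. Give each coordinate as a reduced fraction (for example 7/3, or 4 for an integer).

A = (3, 17)
D = (7, 21)

1. A_x = 3  [[AB ⟂ BC ⇒ -4x-4y+80=0] ∩ [|A−(7, 13)|²=32]]
2. A_y = 17  [[AB ⟂ BC ⇒ -4x-4y+80=0] ∩ [|A−(7, 13)|²=32]]
   so A = (3, 17)
3. D_x = 7  [[BC ⟂ CD ⇒ 4x+4y-112=0] ∩ [|D−(11, 17)|²=32]]
4. D_y = 21  [[BC ⟂ CD ⇒ 4x+4y-112=0] ∩ [|D−(11, 17)|²=32]]
   so D = (7, 21)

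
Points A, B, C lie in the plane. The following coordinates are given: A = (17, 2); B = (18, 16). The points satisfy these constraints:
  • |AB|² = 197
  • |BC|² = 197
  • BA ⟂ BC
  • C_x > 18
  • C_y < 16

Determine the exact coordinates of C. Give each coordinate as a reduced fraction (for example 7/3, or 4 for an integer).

1. C_x = 32  [[BA ⟂ BC ⇒ -1x-14y+242=0] ∩ [|C−(18, 16)|²=197]]
2. C_y = 15  [[BA ⟂ BC ⇒ -1x-14y+242=0] ∩ [|C−(18, 16)|²=197]]
   so C = (32, 15)

C = (32, 15)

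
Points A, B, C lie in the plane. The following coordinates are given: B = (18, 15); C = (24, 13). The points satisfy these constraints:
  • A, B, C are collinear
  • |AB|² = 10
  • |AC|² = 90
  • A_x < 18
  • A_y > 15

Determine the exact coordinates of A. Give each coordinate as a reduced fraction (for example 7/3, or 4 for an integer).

1. A_x = 15  [[A, B, C are collinear ⇒ 2x+6y-126=0] ∩ [|A−(18, 15)|²=10]]
2. A_y = 16  [[A, B, C are collinear ⇒ 2x+6y-126=0] ∩ [|A−(18, 15)|²=10]]
   so A = (15, 16)

A = (15, 16)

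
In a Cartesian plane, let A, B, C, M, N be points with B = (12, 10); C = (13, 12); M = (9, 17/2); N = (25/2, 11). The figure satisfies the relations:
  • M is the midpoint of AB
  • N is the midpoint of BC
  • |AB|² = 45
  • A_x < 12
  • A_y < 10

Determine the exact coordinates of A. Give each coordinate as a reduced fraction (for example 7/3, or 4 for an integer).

A = (6, 7)

1. A_x = 6  [A = 2·M−B = 2·(9, 17/2)−(12, 10)]
2. A_y = 7  [A = 2·M−B = 2·(9, 17/2)−(12, 10)]
   so A = (6, 7)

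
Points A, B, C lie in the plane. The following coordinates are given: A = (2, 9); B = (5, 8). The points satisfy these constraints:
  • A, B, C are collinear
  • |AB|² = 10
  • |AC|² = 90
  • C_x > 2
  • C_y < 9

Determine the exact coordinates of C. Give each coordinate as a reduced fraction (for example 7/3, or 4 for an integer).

C = (11, 6)

1. C_x = 11  [[A, B, C are collinear ⇒ 1x+3y-29=0] ∩ [|C−(2, 9)|²=90]]
2. C_y = 6  [[A, B, C are collinear ⇒ 1x+3y-29=0] ∩ [|C−(2, 9)|²=90]]
   so C = (11, 6)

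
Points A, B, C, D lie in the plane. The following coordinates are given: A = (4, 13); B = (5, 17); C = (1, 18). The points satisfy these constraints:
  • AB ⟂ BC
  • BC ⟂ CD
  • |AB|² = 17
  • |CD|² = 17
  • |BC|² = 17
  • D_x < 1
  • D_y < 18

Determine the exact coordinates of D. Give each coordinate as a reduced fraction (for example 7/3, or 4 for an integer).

D = (0, 14)

1. D_x = 0  [[BC ⟂ CD ⇒ -4x+1y-14=0] ∩ [|D−(1, 18)|²=17]]
2. D_y = 14  [[BC ⟂ CD ⇒ -4x+1y-14=0] ∩ [|D−(1, 18)|²=17]]
   so D = (0, 14)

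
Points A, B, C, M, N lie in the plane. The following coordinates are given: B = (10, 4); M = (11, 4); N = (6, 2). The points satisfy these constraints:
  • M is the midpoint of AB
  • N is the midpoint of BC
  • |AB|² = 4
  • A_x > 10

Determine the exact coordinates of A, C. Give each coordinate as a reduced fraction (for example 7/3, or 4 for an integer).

1. A_x = 12  [A = 2·M−B = 2·(11, 4)−(10, 4)]
2. A_y = 4  [A = 2·M−B = 2·(11, 4)−(10, 4)]
   so A = (12, 4)
3. C_x = 2  [C = 2·N−B = 2·(6, 2)−(10, 4)]
4. C_y = 0  [C = 2·N−B = 2·(6, 2)−(10, 4)]
   so C = (2, 0)

A = (12, 4)
C = (2, 0)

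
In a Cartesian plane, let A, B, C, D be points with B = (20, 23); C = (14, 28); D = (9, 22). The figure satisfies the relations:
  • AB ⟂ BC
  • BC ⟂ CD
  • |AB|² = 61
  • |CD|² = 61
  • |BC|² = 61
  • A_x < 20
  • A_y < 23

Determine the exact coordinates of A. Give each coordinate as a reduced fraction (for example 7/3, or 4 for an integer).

1. A_x = 15  [[AB ⟂ BC ⇒ 6x-5y-5=0] ∩ [|A−(20, 23)|²=61]]
2. A_y = 17  [[AB ⟂ BC ⇒ 6x-5y-5=0] ∩ [|A−(20, 23)|²=61]]
   so A = (15, 17)

A = (15, 17)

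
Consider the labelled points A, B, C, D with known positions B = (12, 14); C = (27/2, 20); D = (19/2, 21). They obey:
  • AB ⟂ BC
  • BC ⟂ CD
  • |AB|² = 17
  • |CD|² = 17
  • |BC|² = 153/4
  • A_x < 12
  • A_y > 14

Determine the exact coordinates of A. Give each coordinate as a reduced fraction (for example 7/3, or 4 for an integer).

1. A_x = 8  [[AB ⟂ BC ⇒ -3/2x-6y+102=0] ∩ [|A−(12, 14)|²=17]]
2. A_y = 15  [[AB ⟂ BC ⇒ -3/2x-6y+102=0] ∩ [|A−(12, 14)|²=17]]
   so A = (8, 15)

A = (8, 15)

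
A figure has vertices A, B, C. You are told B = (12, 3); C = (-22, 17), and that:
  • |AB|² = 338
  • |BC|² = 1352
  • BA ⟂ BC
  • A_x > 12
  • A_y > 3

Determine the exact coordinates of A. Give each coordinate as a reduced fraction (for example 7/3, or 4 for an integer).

1. A_x = 19  [[BA ⟂ BC ⇒ -34x+14y+366=0] ∩ [|A−(12, 3)|²=338]]
2. A_y = 20  [[BA ⟂ BC ⇒ -34x+14y+366=0] ∩ [|A−(12, 3)|²=338]]
   so A = (19, 20)

A = (19, 20)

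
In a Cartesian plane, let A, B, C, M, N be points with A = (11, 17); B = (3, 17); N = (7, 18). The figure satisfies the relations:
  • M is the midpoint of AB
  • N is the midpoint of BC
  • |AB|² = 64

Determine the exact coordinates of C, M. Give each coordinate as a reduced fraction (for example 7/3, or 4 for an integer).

1. M_x = 7  [2·M = A+B = (11, 17)+(3, 17)]
2. M_y = 17  [2·M = A+B = (11, 17)+(3, 17)]
   so M = (7, 17)
3. C_x = 11  [C = 2·N−B = 2·(7, 18)−(3, 17)]
4. C_y = 19  [C = 2·N−B = 2·(7, 18)−(3, 17)]
   so C = (11, 19)

C = (11, 19)
M = (7, 17)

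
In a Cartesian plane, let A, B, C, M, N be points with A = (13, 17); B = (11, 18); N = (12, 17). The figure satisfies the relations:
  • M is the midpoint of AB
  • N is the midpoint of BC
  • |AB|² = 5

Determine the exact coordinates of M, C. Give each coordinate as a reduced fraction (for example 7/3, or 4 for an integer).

1. M_x = 12  [2·M = A+B = (13, 17)+(11, 18)]
2. M_y = 35/2  [2·M = A+B = (13, 17)+(11, 18)]
   so M = (12, 35/2)
3. C_x = 13  [C = 2·N−B = 2·(12, 17)−(11, 18)]
4. C_y = 16  [C = 2·N−B = 2·(12, 17)−(11, 18)]
   so C = (13, 16)

M = (12, 35/2)
C = (13, 16)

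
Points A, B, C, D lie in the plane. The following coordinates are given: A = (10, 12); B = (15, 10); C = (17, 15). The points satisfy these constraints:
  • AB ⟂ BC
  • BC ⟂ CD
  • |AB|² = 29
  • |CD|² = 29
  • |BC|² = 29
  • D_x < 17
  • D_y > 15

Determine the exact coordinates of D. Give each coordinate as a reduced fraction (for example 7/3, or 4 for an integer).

D = (12, 17)

1. D_x = 12  [[BC ⟂ CD ⇒ 2x+5y-109=0] ∩ [|D−(17, 15)|²=29]]
2. D_y = 17  [[BC ⟂ CD ⇒ 2x+5y-109=0] ∩ [|D−(17, 15)|²=29]]
   so D = (12, 17)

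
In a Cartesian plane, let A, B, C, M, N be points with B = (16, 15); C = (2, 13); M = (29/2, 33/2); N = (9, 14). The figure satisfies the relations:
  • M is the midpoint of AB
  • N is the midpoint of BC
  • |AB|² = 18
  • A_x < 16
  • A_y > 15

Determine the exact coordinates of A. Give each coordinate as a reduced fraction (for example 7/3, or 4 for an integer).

A = (13, 18)

1. A_x = 13  [A = 2·M−B = 2·(29/2, 33/2)−(16, 15)]
2. A_y = 18  [A = 2·M−B = 2·(29/2, 33/2)−(16, 15)]
   so A = (13, 18)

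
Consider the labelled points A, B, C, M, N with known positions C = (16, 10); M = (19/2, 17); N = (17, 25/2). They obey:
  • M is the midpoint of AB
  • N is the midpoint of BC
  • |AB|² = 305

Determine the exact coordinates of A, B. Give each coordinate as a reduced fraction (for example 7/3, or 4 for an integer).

1. B_x = 18  [B = 2·N−C = 2·(17, 25/2)−(16, 10)]
2. B_y = 15  [B = 2·N−C = 2·(17, 25/2)−(16, 10)]
   so B = (18, 15)
3. A_x = 1  [A = 2·M−B = 2·(19/2, 17)−(18, 15)]
4. A_y = 19  [A = 2·M−B = 2·(19/2, 17)−(18, 15)]
   so A = (1, 19)

A = (1, 19)
B = (18, 15)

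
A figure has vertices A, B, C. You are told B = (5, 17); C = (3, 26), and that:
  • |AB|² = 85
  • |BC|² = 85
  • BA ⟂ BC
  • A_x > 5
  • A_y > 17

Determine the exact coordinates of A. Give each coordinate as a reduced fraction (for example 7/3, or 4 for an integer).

1. A_x = 14  [[BA ⟂ BC ⇒ -2x+9y-143=0] ∩ [|A−(5, 17)|²=85]]
2. A_y = 19  [[BA ⟂ BC ⇒ -2x+9y-143=0] ∩ [|A−(5, 17)|²=85]]
   so A = (14, 19)

A = (14, 19)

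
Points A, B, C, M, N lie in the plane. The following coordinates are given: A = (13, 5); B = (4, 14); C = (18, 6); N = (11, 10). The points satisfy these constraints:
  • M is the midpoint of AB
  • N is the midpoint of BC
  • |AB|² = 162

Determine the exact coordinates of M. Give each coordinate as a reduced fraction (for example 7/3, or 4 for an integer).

1. M_x = 17/2  [2·M = A+B = (13, 5)+(4, 14)]
2. M_y = 19/2  [2·M = A+B = (13, 5)+(4, 14)]
   so M = (17/2, 19/2)

M = (17/2, 19/2)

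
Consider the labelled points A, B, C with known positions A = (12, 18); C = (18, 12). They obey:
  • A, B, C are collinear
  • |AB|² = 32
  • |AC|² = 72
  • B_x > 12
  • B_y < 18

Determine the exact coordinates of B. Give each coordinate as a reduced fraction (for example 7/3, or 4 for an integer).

1. B_x = 16  [[A, B, C are collinear ⇒ -6x-6y+180=0] ∩ [|B−(12, 18)|²=32]]
2. B_y = 14  [[A, B, C are collinear ⇒ -6x-6y+180=0] ∩ [|B−(12, 18)|²=32]]
   so B = (16, 14)

B = (16, 14)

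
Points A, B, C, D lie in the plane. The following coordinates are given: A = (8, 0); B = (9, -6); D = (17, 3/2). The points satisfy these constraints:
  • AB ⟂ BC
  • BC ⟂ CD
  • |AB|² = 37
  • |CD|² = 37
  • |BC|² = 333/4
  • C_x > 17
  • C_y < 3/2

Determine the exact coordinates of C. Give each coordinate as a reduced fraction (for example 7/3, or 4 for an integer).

1. C_x = 18  [[AB ⟂ BC ⇒ 1x-6y-45=0] ∩ [|C−(17, 3/2)|²=37]]
2. C_y = -9/2  [[AB ⟂ BC ⇒ 1x-6y-45=0] ∩ [|C−(17, 3/2)|²=37]]
   so C = (18, -9/2)

C = (18, -9/2)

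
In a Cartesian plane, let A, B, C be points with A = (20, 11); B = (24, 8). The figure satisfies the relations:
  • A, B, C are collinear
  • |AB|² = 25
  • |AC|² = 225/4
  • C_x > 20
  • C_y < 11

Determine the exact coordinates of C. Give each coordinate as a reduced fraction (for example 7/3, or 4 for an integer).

C = (26, 13/2)

1. C_x = 26  [[A, B, C are collinear ⇒ 3x+4y-104=0] ∩ [|C−(20, 11)|²=225/4]]
2. C_y = 13/2  [[A, B, C are collinear ⇒ 3x+4y-104=0] ∩ [|C−(20, 11)|²=225/4]]
   so C = (26, 13/2)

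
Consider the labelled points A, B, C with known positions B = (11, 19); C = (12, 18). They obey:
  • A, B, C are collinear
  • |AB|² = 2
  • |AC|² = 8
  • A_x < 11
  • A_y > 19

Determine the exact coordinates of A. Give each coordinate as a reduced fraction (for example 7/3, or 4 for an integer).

1. A_x = 10  [[A, B, C are collinear ⇒ 1x+1y-30=0] ∩ [|A−(11, 19)|²=2]]
2. A_y = 20  [[A, B, C are collinear ⇒ 1x+1y-30=0] ∩ [|A−(11, 19)|²=2]]
   so A = (10, 20)

A = (10, 20)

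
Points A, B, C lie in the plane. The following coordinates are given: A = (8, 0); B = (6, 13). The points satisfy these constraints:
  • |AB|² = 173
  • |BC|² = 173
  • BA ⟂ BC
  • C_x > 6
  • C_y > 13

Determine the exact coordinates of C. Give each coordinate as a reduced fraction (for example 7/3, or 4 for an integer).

1. C_x = 19  [[BA ⟂ BC ⇒ 2x-13y+157=0] ∩ [|C−(6, 13)|²=173]]
2. C_y = 15  [[BA ⟂ BC ⇒ 2x-13y+157=0] ∩ [|C−(6, 13)|²=173]]
   so C = (19, 15)

C = (19, 15)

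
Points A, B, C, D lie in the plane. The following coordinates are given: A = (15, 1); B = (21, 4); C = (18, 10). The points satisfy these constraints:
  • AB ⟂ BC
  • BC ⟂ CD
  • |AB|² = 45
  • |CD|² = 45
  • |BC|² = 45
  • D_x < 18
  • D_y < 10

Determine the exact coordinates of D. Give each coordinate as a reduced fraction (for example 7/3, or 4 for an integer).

D = (12, 7)

1. D_x = 12  [[BC ⟂ CD ⇒ -3x+6y-6=0] ∩ [|D−(18, 10)|²=45]]
2. D_y = 7  [[BC ⟂ CD ⇒ -3x+6y-6=0] ∩ [|D−(18, 10)|²=45]]
   so D = (12, 7)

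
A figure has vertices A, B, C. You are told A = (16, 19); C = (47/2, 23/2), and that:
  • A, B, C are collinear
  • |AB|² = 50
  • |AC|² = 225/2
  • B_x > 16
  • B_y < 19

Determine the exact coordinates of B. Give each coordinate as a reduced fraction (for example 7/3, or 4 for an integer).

1. B_x = 21  [[A, B, C are collinear ⇒ -15/2x-15/2y+525/2=0] ∩ [|B−(16, 19)|²=50]]
2. B_y = 14  [[A, B, C are collinear ⇒ -15/2x-15/2y+525/2=0] ∩ [|B−(16, 19)|²=50]]
   so B = (21, 14)

B = (21, 14)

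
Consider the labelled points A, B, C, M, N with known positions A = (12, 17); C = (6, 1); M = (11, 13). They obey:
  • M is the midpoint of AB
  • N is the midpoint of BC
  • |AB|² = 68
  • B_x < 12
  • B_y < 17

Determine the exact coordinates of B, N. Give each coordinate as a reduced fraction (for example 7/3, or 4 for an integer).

1. B_x = 10  [B = 2·M−A = 2·(11, 13)−(12, 17)]
2. B_y = 9  [B = 2·M−A = 2·(11, 13)−(12, 17)]
   so B = (10, 9)
3. N_x = 8  [2·N = B+C = (10, 9)+(6, 1)]
4. N_y = 5  [2·N = B+C = (10, 9)+(6, 1)]
   so N = (8, 5)

B = (10, 9)
N = (8, 5)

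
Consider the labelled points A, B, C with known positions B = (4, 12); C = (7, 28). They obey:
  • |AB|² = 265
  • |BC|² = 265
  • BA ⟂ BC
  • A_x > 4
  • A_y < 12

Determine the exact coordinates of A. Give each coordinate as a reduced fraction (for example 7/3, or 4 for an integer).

1. A_x = 20  [[BA ⟂ BC ⇒ 3x+16y-204=0] ∩ [|A−(4, 12)|²=265]]
2. A_y = 9  [[BA ⟂ BC ⇒ 3x+16y-204=0] ∩ [|A−(4, 12)|²=265]]
   so A = (20, 9)

A = (20, 9)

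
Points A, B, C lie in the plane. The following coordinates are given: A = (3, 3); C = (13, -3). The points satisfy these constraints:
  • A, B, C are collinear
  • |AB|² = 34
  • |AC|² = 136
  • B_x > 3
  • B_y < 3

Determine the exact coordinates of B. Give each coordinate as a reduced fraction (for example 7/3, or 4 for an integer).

1. B_x = 8  [[A, B, C are collinear ⇒ -6x-10y+48=0] ∩ [|B−(3, 3)|²=34]]
2. B_y = 0  [[A, B, C are collinear ⇒ -6x-10y+48=0] ∩ [|B−(3, 3)|²=34]]
   so B = (8, 0)

B = (8, 0)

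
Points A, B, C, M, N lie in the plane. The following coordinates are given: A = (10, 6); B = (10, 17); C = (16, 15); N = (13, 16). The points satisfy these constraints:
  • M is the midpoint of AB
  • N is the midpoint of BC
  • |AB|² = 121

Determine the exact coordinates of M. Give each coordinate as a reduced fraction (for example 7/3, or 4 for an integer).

M = (10, 23/2)

1. M_x = 10  [2·M = A+B = (10, 6)+(10, 17)]
2. M_y = 23/2  [2·M = A+B = (10, 6)+(10, 17)]
   so M = (10, 23/2)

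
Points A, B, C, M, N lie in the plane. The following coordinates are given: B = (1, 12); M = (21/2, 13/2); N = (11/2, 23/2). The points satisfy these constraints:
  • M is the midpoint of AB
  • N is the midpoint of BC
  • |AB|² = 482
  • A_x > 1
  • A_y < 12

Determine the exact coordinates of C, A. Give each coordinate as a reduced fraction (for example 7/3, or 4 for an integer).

1. A_x = 20  [A = 2·M−B = 2·(21/2, 13/2)−(1, 12)]
2. A_y = 1  [A = 2·M−B = 2·(21/2, 13/2)−(1, 12)]
   so A = (20, 1)
3. C_x = 10  [C = 2·N−B = 2·(11/2, 23/2)−(1, 12)]
4. C_y = 11  [C = 2·N−B = 2·(11/2, 23/2)−(1, 12)]
   so C = (10, 11)

C = (10, 11)
A = (20, 1)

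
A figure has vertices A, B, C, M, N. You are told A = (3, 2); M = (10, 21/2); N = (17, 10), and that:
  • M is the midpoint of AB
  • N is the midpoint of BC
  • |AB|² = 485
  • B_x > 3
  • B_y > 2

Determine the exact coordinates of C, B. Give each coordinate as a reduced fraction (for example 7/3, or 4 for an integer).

C = (17, 1)
B = (17, 19)

1. B_x = 17  [B = 2·M−A = 2·(10, 21/2)−(3, 2)]
2. B_y = 19  [B = 2·M−A = 2·(10, 21/2)−(3, 2)]
   so B = (17, 19)
3. C_x = 17  [C = 2·N−B = 2·(17, 10)−(17, 19)]
4. C_y = 1  [C = 2·N−B = 2·(17, 10)−(17, 19)]
   so C = (17, 1)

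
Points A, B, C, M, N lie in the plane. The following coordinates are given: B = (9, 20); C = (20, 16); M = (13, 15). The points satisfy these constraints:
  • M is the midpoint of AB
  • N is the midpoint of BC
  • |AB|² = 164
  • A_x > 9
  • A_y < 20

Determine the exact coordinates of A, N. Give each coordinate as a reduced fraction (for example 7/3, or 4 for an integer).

1. A_x = 17  [A = 2·M−B = 2·(13, 15)−(9, 20)]
2. A_y = 10  [A = 2·M−B = 2·(13, 15)−(9, 20)]
   so A = (17, 10)
3. N_x = 29/2  [2·N = B+C = (9, 20)+(20, 16)]
4. N_y = 18  [2·N = B+C = (9, 20)+(20, 16)]
   so N = (29/2, 18)

A = (17, 10)
N = (29/2, 18)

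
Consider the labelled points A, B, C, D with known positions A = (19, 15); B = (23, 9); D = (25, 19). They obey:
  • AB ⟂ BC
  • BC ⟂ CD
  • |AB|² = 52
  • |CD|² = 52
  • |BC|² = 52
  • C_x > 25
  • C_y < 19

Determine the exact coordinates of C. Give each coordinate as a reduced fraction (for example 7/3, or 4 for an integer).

1. C_x = 29  [[AB ⟂ BC ⇒ 4x-6y-38=0] ∩ [|C−(25, 19)|²=52]]
2. C_y = 13  [[AB ⟂ BC ⇒ 4x-6y-38=0] ∩ [|C−(25, 19)|²=52]]
   so C = (29, 13)

C = (29, 13)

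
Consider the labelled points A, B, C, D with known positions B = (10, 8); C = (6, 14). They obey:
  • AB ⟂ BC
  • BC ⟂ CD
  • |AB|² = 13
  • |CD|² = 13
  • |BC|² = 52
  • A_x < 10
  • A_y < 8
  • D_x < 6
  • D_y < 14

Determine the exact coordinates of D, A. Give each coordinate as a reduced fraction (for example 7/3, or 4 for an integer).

D = (3, 12)
A = (7, 6)

1. D_x = 3  [[BC ⟂ CD ⇒ -4x+6y-60=0] ∩ [|D−(6, 14)|²=13]]
2. D_y = 12  [[BC ⟂ CD ⇒ -4x+6y-60=0] ∩ [|D−(6, 14)|²=13]]
   so D = (3, 12)
3. A_x = 7  [[AB ⟂ BC ⇒ 4x-6y+8=0] ∩ [|A−(10, 8)|²=13]]
4. A_y = 6  [[AB ⟂ BC ⇒ 4x-6y+8=0] ∩ [|A−(10, 8)|²=13]]
   so A = (7, 6)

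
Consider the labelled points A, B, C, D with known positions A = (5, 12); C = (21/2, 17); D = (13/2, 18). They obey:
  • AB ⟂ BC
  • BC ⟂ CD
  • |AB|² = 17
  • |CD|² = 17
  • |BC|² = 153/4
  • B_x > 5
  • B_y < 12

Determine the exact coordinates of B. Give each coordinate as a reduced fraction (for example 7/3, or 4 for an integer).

B = (9, 11)

1. B_x = 9  [[BC ⟂ CD ⇒ 4x-1y-25=0] ∩ [|B−(5, 12)|²=17]]
2. B_y = 11  [[BC ⟂ CD ⇒ 4x-1y-25=0] ∩ [|B−(5, 12)|²=17]]
   so B = (9, 11)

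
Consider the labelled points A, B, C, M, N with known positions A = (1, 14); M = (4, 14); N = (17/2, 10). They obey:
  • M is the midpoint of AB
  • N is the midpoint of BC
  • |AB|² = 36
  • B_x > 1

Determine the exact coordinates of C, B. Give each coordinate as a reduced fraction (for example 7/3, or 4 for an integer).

C = (10, 6)
B = (7, 14)

1. B_x = 7  [B = 2·M−A = 2·(4, 14)−(1, 14)]
2. B_y = 14  [B = 2·M−A = 2·(4, 14)−(1, 14)]
   so B = (7, 14)
3. C_x = 10  [C = 2·N−B = 2·(17/2, 10)−(7, 14)]
4. C_y = 6  [C = 2·N−B = 2·(17/2, 10)−(7, 14)]
   so C = (10, 6)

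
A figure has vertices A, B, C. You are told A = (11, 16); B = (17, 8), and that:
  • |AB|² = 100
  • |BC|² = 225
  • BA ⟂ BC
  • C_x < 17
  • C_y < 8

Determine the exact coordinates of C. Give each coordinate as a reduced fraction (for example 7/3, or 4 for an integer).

1. C_x = 5  [[BA ⟂ BC ⇒ -6x+8y+38=0] ∩ [|C−(17, 8)|²=225]]
2. C_y = -1  [[BA ⟂ BC ⇒ -6x+8y+38=0] ∩ [|C−(17, 8)|²=225]]
   so C = (5, -1)

C = (5, -1)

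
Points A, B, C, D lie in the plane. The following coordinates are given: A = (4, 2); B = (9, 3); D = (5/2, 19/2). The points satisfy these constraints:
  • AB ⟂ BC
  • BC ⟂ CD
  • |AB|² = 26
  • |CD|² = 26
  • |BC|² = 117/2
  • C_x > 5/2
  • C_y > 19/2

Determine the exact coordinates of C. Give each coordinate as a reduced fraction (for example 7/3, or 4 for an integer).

C = (15/2, 21/2)

1. C_x = 15/2  [[AB ⟂ BC ⇒ 5x+1y-48=0] ∩ [|C−(5/2, 19/2)|²=26]]
2. C_y = 21/2  [[AB ⟂ BC ⇒ 5x+1y-48=0] ∩ [|C−(5/2, 19/2)|²=26]]
   so C = (15/2, 21/2)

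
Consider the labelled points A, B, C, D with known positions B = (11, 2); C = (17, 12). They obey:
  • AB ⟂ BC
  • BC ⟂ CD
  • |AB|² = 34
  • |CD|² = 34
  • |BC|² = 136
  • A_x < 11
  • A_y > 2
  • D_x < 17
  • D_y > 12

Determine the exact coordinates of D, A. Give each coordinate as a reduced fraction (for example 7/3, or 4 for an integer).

1. D_x = 12  [[BC ⟂ CD ⇒ 6x+10y-222=0] ∩ [|D−(17, 12)|²=34]]
2. D_y = 15  [[BC ⟂ CD ⇒ 6x+10y-222=0] ∩ [|D−(17, 12)|²=34]]
   so D = (12, 15)
3. A_x = 6  [[AB ⟂ BC ⇒ -6x-10y+86=0] ∩ [|A−(11, 2)|²=34]]
4. A_y = 5  [[AB ⟂ BC ⇒ -6x-10y+86=0] ∩ [|A−(11, 2)|²=34]]
   so A = (6, 5)

D = (12, 15)
A = (6, 5)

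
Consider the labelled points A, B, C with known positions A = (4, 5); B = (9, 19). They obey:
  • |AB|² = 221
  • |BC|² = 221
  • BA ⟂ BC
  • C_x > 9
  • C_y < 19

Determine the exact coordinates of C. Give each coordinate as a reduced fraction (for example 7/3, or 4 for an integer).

C = (23, 14)

1. C_x = 23  [[BA ⟂ BC ⇒ -5x-14y+311=0] ∩ [|C−(9, 19)|²=221]]
2. C_y = 14  [[BA ⟂ BC ⇒ -5x-14y+311=0] ∩ [|C−(9, 19)|²=221]]
   so C = (23, 14)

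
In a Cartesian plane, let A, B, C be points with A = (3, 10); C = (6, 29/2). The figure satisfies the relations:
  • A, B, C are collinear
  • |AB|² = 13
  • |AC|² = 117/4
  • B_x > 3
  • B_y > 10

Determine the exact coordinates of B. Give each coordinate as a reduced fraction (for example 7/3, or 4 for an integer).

B = (5, 13)

1. B_x = 5  [[A, B, C are collinear ⇒ 9/2x-3y+33/2=0] ∩ [|B−(3, 10)|²=13]]
2. B_y = 13  [[A, B, C are collinear ⇒ 9/2x-3y+33/2=0] ∩ [|B−(3, 10)|²=13]]
   so B = (5, 13)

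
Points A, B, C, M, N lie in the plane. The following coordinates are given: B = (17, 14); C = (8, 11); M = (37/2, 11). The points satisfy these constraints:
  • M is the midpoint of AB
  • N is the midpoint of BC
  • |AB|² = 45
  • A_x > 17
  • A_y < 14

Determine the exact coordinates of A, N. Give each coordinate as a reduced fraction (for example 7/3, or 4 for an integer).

1. A_x = 20  [A = 2·M−B = 2·(37/2, 11)−(17, 14)]
2. A_y = 8  [A = 2·M−B = 2·(37/2, 11)−(17, 14)]
   so A = (20, 8)
3. N_x = 25/2  [2·N = B+C = (17, 14)+(8, 11)]
4. N_y = 25/2  [2·N = B+C = (17, 14)+(8, 11)]
   so N = (25/2, 25/2)

A = (20, 8)
N = (25/2, 25/2)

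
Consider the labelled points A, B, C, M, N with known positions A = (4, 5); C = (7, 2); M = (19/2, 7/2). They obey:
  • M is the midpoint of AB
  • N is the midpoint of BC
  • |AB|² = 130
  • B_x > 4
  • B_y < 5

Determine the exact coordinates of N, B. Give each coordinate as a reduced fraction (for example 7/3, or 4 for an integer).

N = (11, 2)
B = (15, 2)

1. B_x = 15  [B = 2·M−A = 2·(19/2, 7/2)−(4, 5)]
2. B_y = 2  [B = 2·M−A = 2·(19/2, 7/2)−(4, 5)]
   so B = (15, 2)
3. N_x = 11  [2·N = B+C = (15, 2)+(7, 2)]
4. N_y = 2  [2·N = B+C = (15, 2)+(7, 2)]
   so N = (11, 2)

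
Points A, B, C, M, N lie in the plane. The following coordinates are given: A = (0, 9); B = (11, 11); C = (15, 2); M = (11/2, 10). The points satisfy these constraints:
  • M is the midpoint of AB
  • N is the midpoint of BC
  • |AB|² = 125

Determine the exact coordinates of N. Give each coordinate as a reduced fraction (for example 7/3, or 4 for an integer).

1. N_x = 13  [2·N = B+C = (11, 11)+(15, 2)]
2. N_y = 13/2  [2·N = B+C = (11, 11)+(15, 2)]
   so N = (13, 13/2)

N = (13, 13/2)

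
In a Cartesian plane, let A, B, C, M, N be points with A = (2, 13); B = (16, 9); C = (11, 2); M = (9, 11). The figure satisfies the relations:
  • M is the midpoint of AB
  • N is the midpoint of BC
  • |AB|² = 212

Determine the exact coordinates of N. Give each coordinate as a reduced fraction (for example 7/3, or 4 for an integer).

N = (27/2, 11/2)

1. N_x = 27/2  [2·N = B+C = (16, 9)+(11, 2)]
2. N_y = 11/2  [2·N = B+C = (16, 9)+(11, 2)]
   so N = (27/2, 11/2)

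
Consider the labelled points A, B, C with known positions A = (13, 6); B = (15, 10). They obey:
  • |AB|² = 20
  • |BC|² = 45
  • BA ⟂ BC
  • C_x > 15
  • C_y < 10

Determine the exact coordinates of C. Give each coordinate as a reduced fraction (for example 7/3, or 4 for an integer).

1. C_x = 21  [[BA ⟂ BC ⇒ -2x-4y+70=0] ∩ [|C−(15, 10)|²=45]]
2. C_y = 7  [[BA ⟂ BC ⇒ -2x-4y+70=0] ∩ [|C−(15, 10)|²=45]]
   so C = (21, 7)

C = (21, 7)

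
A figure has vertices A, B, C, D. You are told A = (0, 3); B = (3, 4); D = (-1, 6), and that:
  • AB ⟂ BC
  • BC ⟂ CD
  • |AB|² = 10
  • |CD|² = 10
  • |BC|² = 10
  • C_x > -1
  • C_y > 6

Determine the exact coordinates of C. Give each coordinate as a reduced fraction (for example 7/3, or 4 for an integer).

1. C_x = 2  [[AB ⟂ BC ⇒ 3x+1y-13=0] ∩ [|C−(-1, 6)|²=10]]
2. C_y = 7  [[AB ⟂ BC ⇒ 3x+1y-13=0] ∩ [|C−(-1, 6)|²=10]]
   so C = (2, 7)

C = (2, 7)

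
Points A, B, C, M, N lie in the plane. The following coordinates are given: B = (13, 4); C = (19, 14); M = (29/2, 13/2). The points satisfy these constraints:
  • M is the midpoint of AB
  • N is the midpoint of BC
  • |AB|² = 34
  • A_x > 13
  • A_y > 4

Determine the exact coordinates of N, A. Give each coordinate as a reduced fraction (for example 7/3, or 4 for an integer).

N = (16, 9)
A = (16, 9)

1. A_x = 16  [A = 2·M−B = 2·(29/2, 13/2)−(13, 4)]
2. A_y = 9  [A = 2·M−B = 2·(29/2, 13/2)−(13, 4)]
   so A = (16, 9)
3. N_x = 16  [2·N = B+C = (13, 4)+(19, 14)]
4. N_y = 9  [2·N = B+C = (13, 4)+(19, 14)]
   so N = (16, 9)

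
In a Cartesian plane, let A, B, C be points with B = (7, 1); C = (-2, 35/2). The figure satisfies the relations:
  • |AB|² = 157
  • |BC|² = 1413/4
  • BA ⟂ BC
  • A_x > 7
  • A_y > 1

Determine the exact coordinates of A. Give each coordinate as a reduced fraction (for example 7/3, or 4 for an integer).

1. A_x = 18  [[BA ⟂ BC ⇒ -9x+33/2y+93/2=0] ∩ [|A−(7, 1)|²=157]]
2. A_y = 7  [[BA ⟂ BC ⇒ -9x+33/2y+93/2=0] ∩ [|A−(7, 1)|²=157]]
   so A = (18, 7)

A = (18, 7)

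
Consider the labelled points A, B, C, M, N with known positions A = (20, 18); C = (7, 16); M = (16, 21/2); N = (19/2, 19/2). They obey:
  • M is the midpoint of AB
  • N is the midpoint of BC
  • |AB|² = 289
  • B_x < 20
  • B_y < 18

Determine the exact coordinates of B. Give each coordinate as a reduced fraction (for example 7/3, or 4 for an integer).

B = (12, 3)

1. B_x = 12  [B = 2·M−A = 2·(16, 21/2)−(20, 18)]
2. B_y = 3  [B = 2·M−A = 2·(16, 21/2)−(20, 18)]
   so B = (12, 3)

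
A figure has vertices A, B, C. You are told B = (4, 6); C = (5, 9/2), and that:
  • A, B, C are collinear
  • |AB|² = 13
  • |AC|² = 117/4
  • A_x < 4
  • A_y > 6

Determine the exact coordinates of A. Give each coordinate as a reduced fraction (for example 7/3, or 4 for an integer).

1. A_x = 2  [[A, B, C are collinear ⇒ 3/2x+1y-12=0] ∩ [|A−(4, 6)|²=13]]
2. A_y = 9  [[A, B, C are collinear ⇒ 3/2x+1y-12=0] ∩ [|A−(4, 6)|²=13]]
   so A = (2, 9)

A = (2, 9)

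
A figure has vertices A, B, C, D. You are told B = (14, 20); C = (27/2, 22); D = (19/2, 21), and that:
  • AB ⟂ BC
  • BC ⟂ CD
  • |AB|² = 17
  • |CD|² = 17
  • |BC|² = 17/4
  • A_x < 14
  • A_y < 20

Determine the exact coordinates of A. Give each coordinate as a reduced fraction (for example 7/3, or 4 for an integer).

A = (10, 19)

1. A_x = 10  [[AB ⟂ BC ⇒ 1/2x-2y+33=0] ∩ [|A−(14, 20)|²=17]]
2. A_y = 19  [[AB ⟂ BC ⇒ 1/2x-2y+33=0] ∩ [|A−(14, 20)|²=17]]
   so A = (10, 19)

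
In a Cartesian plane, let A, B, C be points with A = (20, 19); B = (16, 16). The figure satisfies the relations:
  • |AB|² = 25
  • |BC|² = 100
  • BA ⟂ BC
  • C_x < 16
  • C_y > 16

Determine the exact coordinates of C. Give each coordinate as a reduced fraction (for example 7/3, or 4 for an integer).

1. C_x = 10  [[BA ⟂ BC ⇒ 4x+3y-112=0] ∩ [|C−(16, 16)|²=100]]
2. C_y = 24  [[BA ⟂ BC ⇒ 4x+3y-112=0] ∩ [|C−(16, 16)|²=100]]
   so C = (10, 24)

C = (10, 24)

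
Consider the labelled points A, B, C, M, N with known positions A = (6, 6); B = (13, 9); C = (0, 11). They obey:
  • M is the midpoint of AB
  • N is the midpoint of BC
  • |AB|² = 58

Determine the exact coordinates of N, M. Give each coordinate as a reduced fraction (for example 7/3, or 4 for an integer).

1. M_x = 19/2  [2·M = A+B = (6, 6)+(13, 9)]
2. M_y = 15/2  [2·M = A+B = (6, 6)+(13, 9)]
   so M = (19/2, 15/2)
3. N_x = 13/2  [2·N = B+C = (13, 9)+(0, 11)]
4. N_y = 10  [2·N = B+C = (13, 9)+(0, 11)]
   so N = (13/2, 10)

N = (13/2, 10)
M = (19/2, 15/2)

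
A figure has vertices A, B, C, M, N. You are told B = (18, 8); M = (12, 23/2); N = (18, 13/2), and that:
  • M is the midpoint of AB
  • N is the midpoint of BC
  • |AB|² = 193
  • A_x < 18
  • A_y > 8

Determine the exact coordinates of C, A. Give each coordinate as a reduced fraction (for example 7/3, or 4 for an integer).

C = (18, 5)
A = (6, 15)

1. A_x = 6  [A = 2·M−B = 2·(12, 23/2)−(18, 8)]
2. A_y = 15  [A = 2·M−B = 2·(12, 23/2)−(18, 8)]
   so A = (6, 15)
3. C_x = 18  [C = 2·N−B = 2·(18, 13/2)−(18, 8)]
4. C_y = 5  [C = 2·N−B = 2·(18, 13/2)−(18, 8)]
   so C = (18, 5)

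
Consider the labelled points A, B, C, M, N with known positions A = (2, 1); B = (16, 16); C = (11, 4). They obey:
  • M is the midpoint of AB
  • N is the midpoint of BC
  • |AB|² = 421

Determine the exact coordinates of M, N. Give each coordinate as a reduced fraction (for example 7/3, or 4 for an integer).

1. M_x = 9  [2·M = A+B = (2, 1)+(16, 16)]
2. M_y = 17/2  [2·M = A+B = (2, 1)+(16, 16)]
   so M = (9, 17/2)
3. N_x = 27/2  [2·N = B+C = (16, 16)+(11, 4)]
4. N_y = 10  [2·N = B+C = (16, 16)+(11, 4)]
   so N = (27/2, 10)

M = (9, 17/2)
N = (27/2, 10)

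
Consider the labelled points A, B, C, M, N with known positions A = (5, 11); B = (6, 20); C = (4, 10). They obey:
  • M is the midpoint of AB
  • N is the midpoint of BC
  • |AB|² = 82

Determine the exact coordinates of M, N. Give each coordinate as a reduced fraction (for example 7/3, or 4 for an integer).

M = (11/2, 31/2)
N = (5, 15)

1. M_x = 11/2  [2·M = A+B = (5, 11)+(6, 20)]
2. M_y = 31/2  [2·M = A+B = (5, 11)+(6, 20)]
   so M = (11/2, 31/2)
3. N_x = 5  [2·N = B+C = (6, 20)+(4, 10)]
4. N_y = 15  [2·N = B+C = (6, 20)+(4, 10)]
   so N = (5, 15)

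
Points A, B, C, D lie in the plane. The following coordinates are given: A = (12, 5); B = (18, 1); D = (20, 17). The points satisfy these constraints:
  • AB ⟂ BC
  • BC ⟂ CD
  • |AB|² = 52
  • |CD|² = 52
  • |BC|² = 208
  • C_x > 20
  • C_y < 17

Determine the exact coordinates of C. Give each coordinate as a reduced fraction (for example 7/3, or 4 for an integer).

C = (26, 13)

1. C_x = 26  [[AB ⟂ BC ⇒ 6x-4y-104=0] ∩ [|C−(20, 17)|²=52]]
2. C_y = 13  [[AB ⟂ BC ⇒ 6x-4y-104=0] ∩ [|C−(20, 17)|²=52]]
   so C = (26, 13)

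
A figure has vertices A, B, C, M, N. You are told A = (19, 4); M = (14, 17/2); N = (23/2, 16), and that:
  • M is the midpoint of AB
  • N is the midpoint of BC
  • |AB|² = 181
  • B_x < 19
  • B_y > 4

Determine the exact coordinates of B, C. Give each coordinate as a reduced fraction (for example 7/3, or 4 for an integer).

B = (9, 13)
C = (14, 19)

1. B_x = 9  [B = 2·M−A = 2·(14, 17/2)−(19, 4)]
2. B_y = 13  [B = 2·M−A = 2·(14, 17/2)−(19, 4)]
   so B = (9, 13)
3. C_x = 14  [C = 2·N−B = 2·(23/2, 16)−(9, 13)]
4. C_y = 19  [C = 2·N−B = 2·(23/2, 16)−(9, 13)]
   so C = (14, 19)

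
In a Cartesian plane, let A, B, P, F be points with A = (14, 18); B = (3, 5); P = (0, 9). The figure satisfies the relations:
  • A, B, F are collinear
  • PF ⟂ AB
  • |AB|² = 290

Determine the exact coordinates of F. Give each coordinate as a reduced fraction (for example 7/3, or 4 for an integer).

F = (1079/290, 1697/290)

1. F_x = 1079/290  [[A, B, F are collinear ⇒ 13x-11y+16=0] ∩ [PF ⟂ AB ⇒ -11x-13y+117=0]]
2. F_y = 1697/290  [[A, B, F are collinear ⇒ 13x-11y+16=0] ∩ [PF ⟂ AB ⇒ -11x-13y+117=0]]
   so F = (1079/290, 1697/290)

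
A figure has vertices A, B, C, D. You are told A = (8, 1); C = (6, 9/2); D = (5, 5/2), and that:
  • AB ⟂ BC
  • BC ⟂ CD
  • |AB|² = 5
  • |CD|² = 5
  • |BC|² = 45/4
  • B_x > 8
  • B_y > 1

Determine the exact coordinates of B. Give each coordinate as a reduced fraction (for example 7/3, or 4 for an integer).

1. B_x = 9  [[BC ⟂ CD ⇒ 1x+2y-15=0] ∩ [|B−(8, 1)|²=5]]
2. B_y = 3  [[BC ⟂ CD ⇒ 1x+2y-15=0] ∩ [|B−(8, 1)|²=5]]
   so B = (9, 3)

B = (9, 3)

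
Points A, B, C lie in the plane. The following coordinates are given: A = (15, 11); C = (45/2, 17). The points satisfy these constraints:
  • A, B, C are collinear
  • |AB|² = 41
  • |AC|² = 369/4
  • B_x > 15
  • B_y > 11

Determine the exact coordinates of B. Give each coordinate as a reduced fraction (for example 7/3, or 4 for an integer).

1. B_x = 20  [[A, B, C are collinear ⇒ 6x-15/2y-15/2=0] ∩ [|B−(15, 11)|²=41]]
2. B_y = 15  [[A, B, C are collinear ⇒ 6x-15/2y-15/2=0] ∩ [|B−(15, 11)|²=41]]
   so B = (20, 15)

B = (20, 15)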